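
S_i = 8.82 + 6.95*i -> [8.82, 15.77, 22.72, 29.67, 36.62]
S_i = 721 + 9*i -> [721, 730, 739, 748, 757]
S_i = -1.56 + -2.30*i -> [-1.56, -3.86, -6.16, -8.46, -10.76]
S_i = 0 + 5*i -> [0, 5, 10, 15, 20]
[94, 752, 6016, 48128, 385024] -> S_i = 94*8^i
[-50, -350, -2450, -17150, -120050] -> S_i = -50*7^i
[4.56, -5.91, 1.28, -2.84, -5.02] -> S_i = Random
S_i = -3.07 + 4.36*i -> [-3.07, 1.29, 5.65, 10.01, 14.37]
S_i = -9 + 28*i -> [-9, 19, 47, 75, 103]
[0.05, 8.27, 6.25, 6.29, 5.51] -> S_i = Random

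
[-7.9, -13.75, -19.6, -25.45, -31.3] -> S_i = -7.90 + -5.85*i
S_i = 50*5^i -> [50, 250, 1250, 6250, 31250]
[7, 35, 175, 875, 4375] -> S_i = 7*5^i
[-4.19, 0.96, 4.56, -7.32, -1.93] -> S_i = Random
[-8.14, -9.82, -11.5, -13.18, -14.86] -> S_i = -8.14 + -1.68*i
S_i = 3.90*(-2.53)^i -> [3.9, -9.87, 24.96, -63.16, 159.79]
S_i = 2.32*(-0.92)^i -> [2.32, -2.13, 1.96, -1.81, 1.66]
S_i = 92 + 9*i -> [92, 101, 110, 119, 128]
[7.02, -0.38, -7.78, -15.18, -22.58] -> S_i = 7.02 + -7.40*i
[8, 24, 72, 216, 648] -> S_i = 8*3^i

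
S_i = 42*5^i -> [42, 210, 1050, 5250, 26250]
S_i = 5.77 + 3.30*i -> [5.77, 9.07, 12.37, 15.67, 18.97]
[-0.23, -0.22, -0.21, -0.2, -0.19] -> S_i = -0.23*0.95^i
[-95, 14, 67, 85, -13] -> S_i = Random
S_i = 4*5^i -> [4, 20, 100, 500, 2500]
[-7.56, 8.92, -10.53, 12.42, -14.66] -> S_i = -7.56*(-1.18)^i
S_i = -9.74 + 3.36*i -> [-9.74, -6.38, -3.02, 0.34, 3.7]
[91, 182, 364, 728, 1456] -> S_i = 91*2^i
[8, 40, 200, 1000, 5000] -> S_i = 8*5^i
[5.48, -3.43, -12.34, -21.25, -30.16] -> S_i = 5.48 + -8.91*i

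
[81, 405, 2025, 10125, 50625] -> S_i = 81*5^i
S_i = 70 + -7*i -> [70, 63, 56, 49, 42]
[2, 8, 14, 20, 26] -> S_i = 2 + 6*i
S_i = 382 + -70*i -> [382, 312, 242, 172, 102]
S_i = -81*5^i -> [-81, -405, -2025, -10125, -50625]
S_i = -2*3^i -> [-2, -6, -18, -54, -162]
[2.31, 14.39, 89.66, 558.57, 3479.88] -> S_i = 2.31*6.23^i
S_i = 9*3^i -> [9, 27, 81, 243, 729]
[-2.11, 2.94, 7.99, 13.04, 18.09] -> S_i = -2.11 + 5.05*i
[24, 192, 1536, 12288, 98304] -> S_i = 24*8^i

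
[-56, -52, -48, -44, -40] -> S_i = -56 + 4*i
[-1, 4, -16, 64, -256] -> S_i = -1*-4^i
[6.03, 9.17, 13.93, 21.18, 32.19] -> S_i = 6.03*1.52^i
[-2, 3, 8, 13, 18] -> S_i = -2 + 5*i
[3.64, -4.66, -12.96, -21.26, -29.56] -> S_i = 3.64 + -8.30*i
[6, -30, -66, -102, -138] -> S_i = 6 + -36*i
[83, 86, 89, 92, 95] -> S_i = 83 + 3*i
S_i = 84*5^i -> [84, 420, 2100, 10500, 52500]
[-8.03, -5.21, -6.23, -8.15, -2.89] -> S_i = Random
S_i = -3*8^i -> [-3, -24, -192, -1536, -12288]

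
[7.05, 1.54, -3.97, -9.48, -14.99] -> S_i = 7.05 + -5.51*i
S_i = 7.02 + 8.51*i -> [7.02, 15.53, 24.04, 32.55, 41.06]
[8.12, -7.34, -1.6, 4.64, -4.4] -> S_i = Random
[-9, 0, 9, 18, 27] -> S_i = -9 + 9*i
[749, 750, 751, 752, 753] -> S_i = 749 + 1*i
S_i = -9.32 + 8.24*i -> [-9.32, -1.08, 7.16, 15.4, 23.64]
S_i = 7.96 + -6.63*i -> [7.96, 1.33, -5.3, -11.93, -18.56]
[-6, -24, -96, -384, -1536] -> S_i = -6*4^i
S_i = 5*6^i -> [5, 30, 180, 1080, 6480]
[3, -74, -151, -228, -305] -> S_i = 3 + -77*i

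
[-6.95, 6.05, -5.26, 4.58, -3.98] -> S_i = -6.95*(-0.87)^i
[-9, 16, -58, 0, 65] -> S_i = Random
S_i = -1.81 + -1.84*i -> [-1.81, -3.65, -5.49, -7.33, -9.17]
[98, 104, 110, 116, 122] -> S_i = 98 + 6*i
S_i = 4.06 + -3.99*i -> [4.06, 0.07, -3.92, -7.91, -11.9]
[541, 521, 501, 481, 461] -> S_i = 541 + -20*i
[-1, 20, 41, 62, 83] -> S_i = -1 + 21*i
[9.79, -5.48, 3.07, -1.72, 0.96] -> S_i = 9.79*(-0.56)^i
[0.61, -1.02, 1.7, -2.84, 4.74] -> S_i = 0.61*(-1.67)^i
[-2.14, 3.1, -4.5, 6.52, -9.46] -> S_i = -2.14*(-1.45)^i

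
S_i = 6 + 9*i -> [6, 15, 24, 33, 42]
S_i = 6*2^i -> [6, 12, 24, 48, 96]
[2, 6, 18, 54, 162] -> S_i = 2*3^i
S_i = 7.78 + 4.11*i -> [7.78, 11.89, 16.0, 20.11, 24.22]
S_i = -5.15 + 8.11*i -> [-5.15, 2.96, 11.07, 19.18, 27.29]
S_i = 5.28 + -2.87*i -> [5.28, 2.41, -0.46, -3.33, -6.2]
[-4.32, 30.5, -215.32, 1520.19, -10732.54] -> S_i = -4.32*(-7.06)^i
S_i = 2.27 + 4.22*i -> [2.27, 6.49, 10.71, 14.93, 19.15]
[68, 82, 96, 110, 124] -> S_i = 68 + 14*i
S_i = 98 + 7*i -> [98, 105, 112, 119, 126]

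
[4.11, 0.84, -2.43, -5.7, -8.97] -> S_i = 4.11 + -3.27*i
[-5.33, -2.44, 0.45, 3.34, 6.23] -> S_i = -5.33 + 2.89*i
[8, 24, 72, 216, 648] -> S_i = 8*3^i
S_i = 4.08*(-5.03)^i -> [4.08, -20.52, 103.23, -519.24, 2611.75]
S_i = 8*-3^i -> [8, -24, 72, -216, 648]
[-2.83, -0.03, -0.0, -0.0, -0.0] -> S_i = -2.83*0.01^i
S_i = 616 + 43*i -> [616, 659, 702, 745, 788]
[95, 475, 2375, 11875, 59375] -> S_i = 95*5^i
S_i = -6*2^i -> [-6, -12, -24, -48, -96]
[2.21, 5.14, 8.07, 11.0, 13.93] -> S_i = 2.21 + 2.93*i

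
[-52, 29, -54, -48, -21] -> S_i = Random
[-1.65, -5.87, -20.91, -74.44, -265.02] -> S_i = -1.65*3.56^i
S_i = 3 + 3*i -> [3, 6, 9, 12, 15]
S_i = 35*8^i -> [35, 280, 2240, 17920, 143360]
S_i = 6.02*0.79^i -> [6.02, 4.76, 3.76, 2.97, 2.34]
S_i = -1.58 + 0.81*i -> [-1.58, -0.77, 0.04, 0.85, 1.66]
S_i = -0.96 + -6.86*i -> [-0.96, -7.82, -14.68, -21.54, -28.4]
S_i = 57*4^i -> [57, 228, 912, 3648, 14592]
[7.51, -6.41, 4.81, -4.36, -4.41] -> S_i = Random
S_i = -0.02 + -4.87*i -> [-0.02, -4.89, -9.76, -14.63, -19.5]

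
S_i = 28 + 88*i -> [28, 116, 204, 292, 380]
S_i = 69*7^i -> [69, 483, 3381, 23667, 165669]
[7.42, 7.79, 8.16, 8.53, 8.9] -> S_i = 7.42 + 0.37*i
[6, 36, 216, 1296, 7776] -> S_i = 6*6^i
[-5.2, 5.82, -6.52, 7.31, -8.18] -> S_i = -5.20*(-1.12)^i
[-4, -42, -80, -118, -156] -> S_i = -4 + -38*i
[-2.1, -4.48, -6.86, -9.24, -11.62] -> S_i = -2.10 + -2.38*i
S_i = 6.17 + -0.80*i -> [6.17, 5.37, 4.57, 3.77, 2.97]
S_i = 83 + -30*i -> [83, 53, 23, -7, -37]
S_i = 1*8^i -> [1, 8, 64, 512, 4096]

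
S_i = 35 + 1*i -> [35, 36, 37, 38, 39]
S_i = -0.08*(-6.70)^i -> [-0.08, 0.54, -3.59, 24.06, -161.21]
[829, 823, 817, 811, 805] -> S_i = 829 + -6*i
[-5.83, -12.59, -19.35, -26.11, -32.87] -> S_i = -5.83 + -6.76*i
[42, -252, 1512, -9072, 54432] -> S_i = 42*-6^i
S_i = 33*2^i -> [33, 66, 132, 264, 528]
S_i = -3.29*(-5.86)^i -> [-3.29, 19.28, -112.98, 662.05, -3879.59]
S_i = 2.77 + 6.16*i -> [2.77, 8.93, 15.09, 21.25, 27.41]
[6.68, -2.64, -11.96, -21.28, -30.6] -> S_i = 6.68 + -9.32*i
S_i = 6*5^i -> [6, 30, 150, 750, 3750]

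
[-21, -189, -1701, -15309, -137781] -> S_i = -21*9^i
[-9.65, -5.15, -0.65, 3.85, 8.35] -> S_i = -9.65 + 4.50*i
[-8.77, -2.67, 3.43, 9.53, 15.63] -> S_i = -8.77 + 6.10*i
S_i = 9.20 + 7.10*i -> [9.2, 16.3, 23.4, 30.5, 37.6]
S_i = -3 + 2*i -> [-3, -1, 1, 3, 5]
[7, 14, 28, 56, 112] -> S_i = 7*2^i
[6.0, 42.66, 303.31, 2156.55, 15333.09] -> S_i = 6.00*7.11^i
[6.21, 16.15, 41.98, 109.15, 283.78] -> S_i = 6.21*2.60^i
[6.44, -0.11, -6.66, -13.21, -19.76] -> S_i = 6.44 + -6.55*i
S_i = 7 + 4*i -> [7, 11, 15, 19, 23]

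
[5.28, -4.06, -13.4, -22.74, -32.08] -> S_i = 5.28 + -9.34*i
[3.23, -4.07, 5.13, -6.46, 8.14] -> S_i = 3.23*(-1.26)^i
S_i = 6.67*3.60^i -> [6.67, 24.01, 86.44, 311.2, 1120.3]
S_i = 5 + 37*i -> [5, 42, 79, 116, 153]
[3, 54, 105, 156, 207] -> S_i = 3 + 51*i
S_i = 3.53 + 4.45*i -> [3.53, 7.98, 12.43, 16.88, 21.33]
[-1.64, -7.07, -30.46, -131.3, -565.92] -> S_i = -1.64*4.31^i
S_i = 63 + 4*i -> [63, 67, 71, 75, 79]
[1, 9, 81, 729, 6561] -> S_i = 1*9^i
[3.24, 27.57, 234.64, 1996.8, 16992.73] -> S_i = 3.24*8.51^i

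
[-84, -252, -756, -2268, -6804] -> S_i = -84*3^i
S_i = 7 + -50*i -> [7, -43, -93, -143, -193]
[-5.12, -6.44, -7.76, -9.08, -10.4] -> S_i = -5.12 + -1.32*i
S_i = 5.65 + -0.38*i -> [5.65, 5.27, 4.89, 4.51, 4.13]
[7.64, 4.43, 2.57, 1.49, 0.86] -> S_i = 7.64*0.58^i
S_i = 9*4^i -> [9, 36, 144, 576, 2304]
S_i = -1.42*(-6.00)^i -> [-1.42, 8.52, -51.12, 306.72, -1840.32]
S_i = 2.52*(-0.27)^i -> [2.52, -0.68, 0.18, -0.05, 0.01]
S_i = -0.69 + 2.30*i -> [-0.69, 1.61, 3.91, 6.21, 8.51]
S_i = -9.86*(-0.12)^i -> [-9.86, 1.18, -0.14, 0.02, -0.0]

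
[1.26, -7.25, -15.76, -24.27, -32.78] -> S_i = 1.26 + -8.51*i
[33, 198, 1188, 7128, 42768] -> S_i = 33*6^i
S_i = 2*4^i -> [2, 8, 32, 128, 512]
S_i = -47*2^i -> [-47, -94, -188, -376, -752]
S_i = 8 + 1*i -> [8, 9, 10, 11, 12]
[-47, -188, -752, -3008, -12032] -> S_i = -47*4^i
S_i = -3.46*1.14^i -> [-3.46, -3.94, -4.5, -5.13, -5.84]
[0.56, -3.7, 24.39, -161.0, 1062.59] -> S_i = 0.56*(-6.60)^i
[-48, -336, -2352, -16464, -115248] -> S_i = -48*7^i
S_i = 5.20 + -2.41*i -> [5.2, 2.79, 0.38, -2.03, -4.44]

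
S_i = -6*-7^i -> [-6, 42, -294, 2058, -14406]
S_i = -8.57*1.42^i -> [-8.57, -12.17, -17.28, -24.54, -34.84]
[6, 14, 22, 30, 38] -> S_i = 6 + 8*i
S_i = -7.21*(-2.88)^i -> [-7.21, 20.76, -59.8, 172.23, -496.03]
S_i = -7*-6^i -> [-7, 42, -252, 1512, -9072]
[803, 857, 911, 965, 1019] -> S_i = 803 + 54*i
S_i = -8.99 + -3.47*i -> [-8.99, -12.46, -15.93, -19.4, -22.87]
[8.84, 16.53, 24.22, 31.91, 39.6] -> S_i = 8.84 + 7.69*i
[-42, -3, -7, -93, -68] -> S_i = Random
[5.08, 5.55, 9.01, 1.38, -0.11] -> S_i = Random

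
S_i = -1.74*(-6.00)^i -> [-1.74, 10.44, -62.64, 375.84, -2255.04]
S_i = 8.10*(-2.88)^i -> [8.1, -23.33, 67.18, -193.49, 557.26]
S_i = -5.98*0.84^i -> [-5.98, -5.02, -4.22, -3.54, -2.98]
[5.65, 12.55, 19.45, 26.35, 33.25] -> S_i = 5.65 + 6.90*i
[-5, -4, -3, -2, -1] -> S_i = -5 + 1*i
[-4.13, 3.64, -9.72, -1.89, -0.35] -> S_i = Random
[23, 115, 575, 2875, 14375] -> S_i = 23*5^i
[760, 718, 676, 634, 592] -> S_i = 760 + -42*i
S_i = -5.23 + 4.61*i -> [-5.23, -0.62, 3.99, 8.6, 13.21]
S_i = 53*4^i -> [53, 212, 848, 3392, 13568]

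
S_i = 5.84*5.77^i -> [5.84, 33.7, 194.43, 1121.86, 6473.16]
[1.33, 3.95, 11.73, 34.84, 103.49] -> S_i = 1.33*2.97^i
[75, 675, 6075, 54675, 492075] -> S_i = 75*9^i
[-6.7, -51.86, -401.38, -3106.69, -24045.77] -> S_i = -6.70*7.74^i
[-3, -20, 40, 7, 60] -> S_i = Random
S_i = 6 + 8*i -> [6, 14, 22, 30, 38]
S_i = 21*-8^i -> [21, -168, 1344, -10752, 86016]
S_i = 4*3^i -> [4, 12, 36, 108, 324]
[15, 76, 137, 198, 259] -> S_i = 15 + 61*i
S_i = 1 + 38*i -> [1, 39, 77, 115, 153]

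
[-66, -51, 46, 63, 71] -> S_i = Random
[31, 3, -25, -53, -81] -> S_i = 31 + -28*i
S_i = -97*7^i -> [-97, -679, -4753, -33271, -232897]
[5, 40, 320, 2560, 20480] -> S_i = 5*8^i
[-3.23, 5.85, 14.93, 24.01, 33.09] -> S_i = -3.23 + 9.08*i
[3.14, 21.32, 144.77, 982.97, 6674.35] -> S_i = 3.14*6.79^i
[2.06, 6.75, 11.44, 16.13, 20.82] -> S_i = 2.06 + 4.69*i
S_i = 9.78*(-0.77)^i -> [9.78, -7.53, 5.8, -4.46, 3.44]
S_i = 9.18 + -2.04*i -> [9.18, 7.14, 5.1, 3.06, 1.02]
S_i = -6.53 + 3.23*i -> [-6.53, -3.3, -0.07, 3.16, 6.39]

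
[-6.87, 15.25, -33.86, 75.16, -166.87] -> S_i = -6.87*(-2.22)^i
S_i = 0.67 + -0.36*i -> [0.67, 0.31, -0.05, -0.41, -0.77]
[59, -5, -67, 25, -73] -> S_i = Random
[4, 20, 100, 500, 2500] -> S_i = 4*5^i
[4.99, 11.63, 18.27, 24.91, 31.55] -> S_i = 4.99 + 6.64*i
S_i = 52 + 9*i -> [52, 61, 70, 79, 88]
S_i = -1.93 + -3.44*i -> [-1.93, -5.37, -8.81, -12.25, -15.69]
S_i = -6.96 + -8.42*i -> [-6.96, -15.38, -23.8, -32.22, -40.64]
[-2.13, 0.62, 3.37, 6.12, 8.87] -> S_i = -2.13 + 2.75*i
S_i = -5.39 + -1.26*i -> [-5.39, -6.65, -7.91, -9.17, -10.43]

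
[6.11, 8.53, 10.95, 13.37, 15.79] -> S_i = 6.11 + 2.42*i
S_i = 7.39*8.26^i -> [7.39, 61.04, 504.2, 4164.71, 34400.49]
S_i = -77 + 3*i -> [-77, -74, -71, -68, -65]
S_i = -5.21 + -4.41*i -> [-5.21, -9.62, -14.03, -18.44, -22.85]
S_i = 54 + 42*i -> [54, 96, 138, 180, 222]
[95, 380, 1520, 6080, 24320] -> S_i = 95*4^i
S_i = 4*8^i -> [4, 32, 256, 2048, 16384]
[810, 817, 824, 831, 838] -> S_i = 810 + 7*i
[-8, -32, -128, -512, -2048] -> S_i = -8*4^i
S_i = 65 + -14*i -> [65, 51, 37, 23, 9]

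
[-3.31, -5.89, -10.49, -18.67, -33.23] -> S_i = -3.31*1.78^i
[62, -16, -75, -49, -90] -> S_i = Random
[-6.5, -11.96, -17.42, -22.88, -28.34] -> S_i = -6.50 + -5.46*i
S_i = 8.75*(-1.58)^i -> [8.75, -13.82, 21.84, -34.51, 54.53]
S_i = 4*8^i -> [4, 32, 256, 2048, 16384]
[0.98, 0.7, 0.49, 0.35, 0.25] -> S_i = 0.98*0.71^i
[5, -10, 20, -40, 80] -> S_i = 5*-2^i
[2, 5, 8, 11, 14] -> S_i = 2 + 3*i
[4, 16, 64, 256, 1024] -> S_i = 4*4^i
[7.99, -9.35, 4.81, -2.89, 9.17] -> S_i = Random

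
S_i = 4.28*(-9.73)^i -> [4.28, -41.64, 405.2, -3942.6, 38361.46]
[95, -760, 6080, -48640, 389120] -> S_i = 95*-8^i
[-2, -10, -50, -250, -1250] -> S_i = -2*5^i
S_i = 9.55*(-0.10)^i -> [9.55, -0.96, 0.1, -0.01, 0.0]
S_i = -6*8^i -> [-6, -48, -384, -3072, -24576]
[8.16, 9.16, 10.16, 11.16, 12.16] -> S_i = 8.16 + 1.00*i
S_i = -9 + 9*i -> [-9, 0, 9, 18, 27]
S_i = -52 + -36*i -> [-52, -88, -124, -160, -196]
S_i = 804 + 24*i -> [804, 828, 852, 876, 900]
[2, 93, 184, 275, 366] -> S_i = 2 + 91*i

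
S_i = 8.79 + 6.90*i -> [8.79, 15.69, 22.59, 29.49, 36.39]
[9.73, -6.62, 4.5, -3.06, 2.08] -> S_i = 9.73*(-0.68)^i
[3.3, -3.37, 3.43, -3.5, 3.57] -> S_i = 3.30*(-1.02)^i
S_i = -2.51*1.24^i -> [-2.51, -3.11, -3.86, -4.79, -5.93]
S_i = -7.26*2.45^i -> [-7.26, -17.79, -43.58, -106.77, -261.58]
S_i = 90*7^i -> [90, 630, 4410, 30870, 216090]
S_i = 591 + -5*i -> [591, 586, 581, 576, 571]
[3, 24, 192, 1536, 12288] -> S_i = 3*8^i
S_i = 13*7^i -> [13, 91, 637, 4459, 31213]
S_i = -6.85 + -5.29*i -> [-6.85, -12.14, -17.43, -22.72, -28.01]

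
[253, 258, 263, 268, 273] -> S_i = 253 + 5*i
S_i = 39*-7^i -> [39, -273, 1911, -13377, 93639]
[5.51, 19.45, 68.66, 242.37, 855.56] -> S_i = 5.51*3.53^i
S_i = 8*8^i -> [8, 64, 512, 4096, 32768]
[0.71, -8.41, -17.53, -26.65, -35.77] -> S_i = 0.71 + -9.12*i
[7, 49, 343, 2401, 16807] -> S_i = 7*7^i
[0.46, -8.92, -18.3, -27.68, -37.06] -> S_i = 0.46 + -9.38*i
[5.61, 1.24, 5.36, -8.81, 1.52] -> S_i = Random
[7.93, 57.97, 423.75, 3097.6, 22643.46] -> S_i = 7.93*7.31^i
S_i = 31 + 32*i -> [31, 63, 95, 127, 159]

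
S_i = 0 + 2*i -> [0, 2, 4, 6, 8]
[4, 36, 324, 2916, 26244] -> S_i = 4*9^i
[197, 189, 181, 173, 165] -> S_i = 197 + -8*i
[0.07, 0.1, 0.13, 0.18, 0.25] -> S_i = 0.07*1.38^i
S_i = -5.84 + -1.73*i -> [-5.84, -7.57, -9.3, -11.03, -12.76]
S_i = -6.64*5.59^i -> [-6.64, -37.12, -207.49, -1159.85, -6483.59]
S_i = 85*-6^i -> [85, -510, 3060, -18360, 110160]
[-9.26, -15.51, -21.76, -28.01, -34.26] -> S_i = -9.26 + -6.25*i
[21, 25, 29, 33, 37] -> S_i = 21 + 4*i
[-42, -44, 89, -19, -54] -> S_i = Random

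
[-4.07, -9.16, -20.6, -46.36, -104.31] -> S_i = -4.07*2.25^i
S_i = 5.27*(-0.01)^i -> [5.27, -0.05, 0.0, -0.0, 0.0]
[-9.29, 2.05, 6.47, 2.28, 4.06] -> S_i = Random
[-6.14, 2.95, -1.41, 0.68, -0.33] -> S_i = -6.14*(-0.48)^i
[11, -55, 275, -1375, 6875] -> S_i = 11*-5^i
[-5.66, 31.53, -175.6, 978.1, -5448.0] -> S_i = -5.66*(-5.57)^i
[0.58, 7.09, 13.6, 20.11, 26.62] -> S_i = 0.58 + 6.51*i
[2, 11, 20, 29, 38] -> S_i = 2 + 9*i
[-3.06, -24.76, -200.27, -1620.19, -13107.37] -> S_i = -3.06*8.09^i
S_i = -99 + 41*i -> [-99, -58, -17, 24, 65]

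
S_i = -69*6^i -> [-69, -414, -2484, -14904, -89424]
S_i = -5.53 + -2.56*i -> [-5.53, -8.09, -10.65, -13.21, -15.77]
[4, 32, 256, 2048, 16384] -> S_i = 4*8^i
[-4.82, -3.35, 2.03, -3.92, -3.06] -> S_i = Random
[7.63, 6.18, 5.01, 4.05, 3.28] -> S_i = 7.63*0.81^i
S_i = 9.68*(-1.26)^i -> [9.68, -12.2, 15.37, -19.36, 24.4]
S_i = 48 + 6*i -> [48, 54, 60, 66, 72]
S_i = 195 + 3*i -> [195, 198, 201, 204, 207]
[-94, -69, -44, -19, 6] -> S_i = -94 + 25*i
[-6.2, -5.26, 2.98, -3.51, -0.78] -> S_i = Random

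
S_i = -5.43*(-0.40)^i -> [-5.43, 2.17, -0.87, 0.35, -0.14]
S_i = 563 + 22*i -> [563, 585, 607, 629, 651]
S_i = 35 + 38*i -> [35, 73, 111, 149, 187]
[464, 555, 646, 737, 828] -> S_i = 464 + 91*i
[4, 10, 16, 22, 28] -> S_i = 4 + 6*i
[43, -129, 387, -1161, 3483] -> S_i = 43*-3^i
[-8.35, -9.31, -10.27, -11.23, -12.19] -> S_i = -8.35 + -0.96*i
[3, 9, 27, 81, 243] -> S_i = 3*3^i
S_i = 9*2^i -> [9, 18, 36, 72, 144]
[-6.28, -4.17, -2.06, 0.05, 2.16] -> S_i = -6.28 + 2.11*i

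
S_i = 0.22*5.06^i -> [0.22, 1.11, 5.63, 28.5, 144.22]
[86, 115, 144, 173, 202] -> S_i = 86 + 29*i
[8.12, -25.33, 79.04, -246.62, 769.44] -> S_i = 8.12*(-3.12)^i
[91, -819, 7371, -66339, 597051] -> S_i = 91*-9^i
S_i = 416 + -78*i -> [416, 338, 260, 182, 104]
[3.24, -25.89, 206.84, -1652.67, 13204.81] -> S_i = 3.24*(-7.99)^i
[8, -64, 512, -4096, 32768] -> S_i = 8*-8^i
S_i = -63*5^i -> [-63, -315, -1575, -7875, -39375]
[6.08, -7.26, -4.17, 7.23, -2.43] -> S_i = Random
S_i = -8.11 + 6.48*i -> [-8.11, -1.63, 4.85, 11.33, 17.81]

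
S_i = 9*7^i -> [9, 63, 441, 3087, 21609]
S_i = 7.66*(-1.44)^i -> [7.66, -11.03, 15.88, -22.87, 32.94]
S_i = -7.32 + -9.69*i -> [-7.32, -17.01, -26.7, -36.39, -46.08]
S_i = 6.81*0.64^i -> [6.81, 4.36, 2.79, 1.79, 1.14]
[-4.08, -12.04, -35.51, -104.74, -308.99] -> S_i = -4.08*2.95^i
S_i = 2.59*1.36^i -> [2.59, 3.52, 4.79, 6.52, 8.86]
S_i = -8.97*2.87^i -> [-8.97, -25.74, -73.88, -212.05, -608.58]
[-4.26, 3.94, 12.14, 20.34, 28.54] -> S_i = -4.26 + 8.20*i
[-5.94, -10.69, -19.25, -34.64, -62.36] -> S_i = -5.94*1.80^i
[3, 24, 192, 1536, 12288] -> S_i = 3*8^i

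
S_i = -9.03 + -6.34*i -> [-9.03, -15.37, -21.71, -28.05, -34.39]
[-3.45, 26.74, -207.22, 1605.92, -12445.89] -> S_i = -3.45*(-7.75)^i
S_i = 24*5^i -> [24, 120, 600, 3000, 15000]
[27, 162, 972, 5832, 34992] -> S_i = 27*6^i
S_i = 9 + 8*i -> [9, 17, 25, 33, 41]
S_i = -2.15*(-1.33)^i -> [-2.15, 2.86, -3.8, 5.06, -6.73]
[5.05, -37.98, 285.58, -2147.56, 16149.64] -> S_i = 5.05*(-7.52)^i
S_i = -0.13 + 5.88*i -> [-0.13, 5.75, 11.63, 17.51, 23.39]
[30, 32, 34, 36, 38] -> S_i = 30 + 2*i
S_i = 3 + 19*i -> [3, 22, 41, 60, 79]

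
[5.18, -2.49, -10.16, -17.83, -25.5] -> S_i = 5.18 + -7.67*i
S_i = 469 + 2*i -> [469, 471, 473, 475, 477]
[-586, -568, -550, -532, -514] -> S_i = -586 + 18*i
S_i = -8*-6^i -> [-8, 48, -288, 1728, -10368]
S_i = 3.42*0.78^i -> [3.42, 2.67, 2.08, 1.62, 1.27]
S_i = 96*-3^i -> [96, -288, 864, -2592, 7776]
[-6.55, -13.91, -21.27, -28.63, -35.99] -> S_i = -6.55 + -7.36*i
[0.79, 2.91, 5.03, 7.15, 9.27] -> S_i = 0.79 + 2.12*i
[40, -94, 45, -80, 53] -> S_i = Random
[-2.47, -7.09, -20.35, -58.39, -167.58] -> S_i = -2.47*2.87^i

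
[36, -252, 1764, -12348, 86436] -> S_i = 36*-7^i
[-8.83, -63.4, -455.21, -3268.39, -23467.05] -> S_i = -8.83*7.18^i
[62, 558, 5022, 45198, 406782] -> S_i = 62*9^i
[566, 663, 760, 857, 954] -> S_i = 566 + 97*i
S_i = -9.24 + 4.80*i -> [-9.24, -4.44, 0.36, 5.16, 9.96]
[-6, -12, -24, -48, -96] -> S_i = -6*2^i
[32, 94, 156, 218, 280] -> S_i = 32 + 62*i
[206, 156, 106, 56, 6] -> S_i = 206 + -50*i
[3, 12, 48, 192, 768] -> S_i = 3*4^i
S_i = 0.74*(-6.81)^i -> [0.74, -5.04, 34.32, -233.71, 1591.55]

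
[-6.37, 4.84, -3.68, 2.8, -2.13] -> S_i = -6.37*(-0.76)^i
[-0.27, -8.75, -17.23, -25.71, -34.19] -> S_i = -0.27 + -8.48*i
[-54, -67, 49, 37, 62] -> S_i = Random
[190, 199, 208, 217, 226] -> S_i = 190 + 9*i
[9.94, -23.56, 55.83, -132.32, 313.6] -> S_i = 9.94*(-2.37)^i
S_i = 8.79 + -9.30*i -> [8.79, -0.51, -9.81, -19.11, -28.41]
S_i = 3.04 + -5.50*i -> [3.04, -2.46, -7.96, -13.46, -18.96]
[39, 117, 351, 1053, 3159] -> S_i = 39*3^i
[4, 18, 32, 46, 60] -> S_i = 4 + 14*i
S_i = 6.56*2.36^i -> [6.56, 15.48, 36.54, 86.23, 203.49]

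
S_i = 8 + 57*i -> [8, 65, 122, 179, 236]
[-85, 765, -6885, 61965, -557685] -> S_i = -85*-9^i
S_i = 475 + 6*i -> [475, 481, 487, 493, 499]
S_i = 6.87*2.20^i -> [6.87, 15.11, 33.25, 73.15, 160.93]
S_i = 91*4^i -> [91, 364, 1456, 5824, 23296]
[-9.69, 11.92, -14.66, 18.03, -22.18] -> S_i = -9.69*(-1.23)^i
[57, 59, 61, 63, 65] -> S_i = 57 + 2*i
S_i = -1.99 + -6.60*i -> [-1.99, -8.59, -15.19, -21.79, -28.39]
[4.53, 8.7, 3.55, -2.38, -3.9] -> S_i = Random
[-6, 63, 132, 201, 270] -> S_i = -6 + 69*i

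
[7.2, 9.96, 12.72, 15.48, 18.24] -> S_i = 7.20 + 2.76*i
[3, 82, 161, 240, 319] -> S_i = 3 + 79*i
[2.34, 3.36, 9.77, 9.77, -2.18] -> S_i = Random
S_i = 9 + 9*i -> [9, 18, 27, 36, 45]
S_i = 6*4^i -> [6, 24, 96, 384, 1536]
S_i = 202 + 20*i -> [202, 222, 242, 262, 282]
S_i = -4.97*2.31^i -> [-4.97, -11.48, -26.52, -61.26, -141.52]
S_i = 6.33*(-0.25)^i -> [6.33, -1.58, 0.4, -0.1, 0.02]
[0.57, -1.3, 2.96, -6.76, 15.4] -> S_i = 0.57*(-2.28)^i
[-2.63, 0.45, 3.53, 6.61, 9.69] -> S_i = -2.63 + 3.08*i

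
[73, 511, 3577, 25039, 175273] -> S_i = 73*7^i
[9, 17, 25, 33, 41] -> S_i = 9 + 8*i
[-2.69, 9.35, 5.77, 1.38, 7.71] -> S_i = Random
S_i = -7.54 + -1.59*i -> [-7.54, -9.13, -10.72, -12.31, -13.9]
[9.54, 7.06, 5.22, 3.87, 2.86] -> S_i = 9.54*0.74^i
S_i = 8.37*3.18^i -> [8.37, 26.62, 84.64, 269.16, 855.92]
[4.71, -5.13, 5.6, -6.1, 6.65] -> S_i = 4.71*(-1.09)^i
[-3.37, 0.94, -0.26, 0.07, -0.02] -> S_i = -3.37*(-0.28)^i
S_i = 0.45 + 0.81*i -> [0.45, 1.26, 2.07, 2.88, 3.69]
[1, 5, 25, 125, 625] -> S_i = 1*5^i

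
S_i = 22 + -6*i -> [22, 16, 10, 4, -2]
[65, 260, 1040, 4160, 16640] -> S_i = 65*4^i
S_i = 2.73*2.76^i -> [2.73, 7.53, 20.8, 57.4, 158.42]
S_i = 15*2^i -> [15, 30, 60, 120, 240]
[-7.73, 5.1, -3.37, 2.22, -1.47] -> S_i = -7.73*(-0.66)^i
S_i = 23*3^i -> [23, 69, 207, 621, 1863]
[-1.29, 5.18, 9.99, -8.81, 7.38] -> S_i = Random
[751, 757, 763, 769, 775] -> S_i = 751 + 6*i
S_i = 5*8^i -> [5, 40, 320, 2560, 20480]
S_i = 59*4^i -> [59, 236, 944, 3776, 15104]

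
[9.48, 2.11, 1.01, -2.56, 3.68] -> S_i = Random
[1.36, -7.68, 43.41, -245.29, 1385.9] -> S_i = 1.36*(-5.65)^i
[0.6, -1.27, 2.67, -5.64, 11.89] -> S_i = 0.60*(-2.11)^i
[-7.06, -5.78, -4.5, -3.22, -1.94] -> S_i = -7.06 + 1.28*i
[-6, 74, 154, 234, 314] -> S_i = -6 + 80*i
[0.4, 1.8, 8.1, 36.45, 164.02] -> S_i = 0.40*4.50^i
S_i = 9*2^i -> [9, 18, 36, 72, 144]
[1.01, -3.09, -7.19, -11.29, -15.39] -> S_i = 1.01 + -4.10*i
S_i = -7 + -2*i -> [-7, -9, -11, -13, -15]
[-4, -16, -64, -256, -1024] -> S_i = -4*4^i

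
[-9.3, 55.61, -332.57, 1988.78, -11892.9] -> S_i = -9.30*(-5.98)^i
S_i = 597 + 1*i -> [597, 598, 599, 600, 601]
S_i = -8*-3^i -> [-8, 24, -72, 216, -648]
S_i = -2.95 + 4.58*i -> [-2.95, 1.63, 6.21, 10.79, 15.37]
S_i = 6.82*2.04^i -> [6.82, 13.91, 28.38, 57.9, 118.11]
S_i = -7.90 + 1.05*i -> [-7.9, -6.85, -5.8, -4.75, -3.7]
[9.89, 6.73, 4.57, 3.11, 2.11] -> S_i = 9.89*0.68^i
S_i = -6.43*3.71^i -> [-6.43, -23.86, -88.5, -328.35, -1218.17]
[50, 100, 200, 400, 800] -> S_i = 50*2^i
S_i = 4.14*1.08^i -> [4.14, 4.47, 4.83, 5.22, 5.63]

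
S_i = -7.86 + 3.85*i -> [-7.86, -4.01, -0.16, 3.69, 7.54]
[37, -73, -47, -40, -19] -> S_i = Random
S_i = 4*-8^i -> [4, -32, 256, -2048, 16384]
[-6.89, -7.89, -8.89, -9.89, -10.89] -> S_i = -6.89 + -1.00*i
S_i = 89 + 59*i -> [89, 148, 207, 266, 325]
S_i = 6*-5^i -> [6, -30, 150, -750, 3750]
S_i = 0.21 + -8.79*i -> [0.21, -8.58, -17.37, -26.16, -34.95]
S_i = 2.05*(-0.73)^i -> [2.05, -1.5, 1.09, -0.8, 0.58]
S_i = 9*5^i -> [9, 45, 225, 1125, 5625]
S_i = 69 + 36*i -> [69, 105, 141, 177, 213]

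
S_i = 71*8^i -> [71, 568, 4544, 36352, 290816]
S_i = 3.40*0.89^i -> [3.4, 3.03, 2.69, 2.4, 2.13]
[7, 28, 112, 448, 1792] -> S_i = 7*4^i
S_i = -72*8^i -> [-72, -576, -4608, -36864, -294912]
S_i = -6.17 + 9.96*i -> [-6.17, 3.79, 13.75, 23.71, 33.67]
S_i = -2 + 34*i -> [-2, 32, 66, 100, 134]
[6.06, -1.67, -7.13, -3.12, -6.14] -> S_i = Random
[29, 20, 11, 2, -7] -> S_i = 29 + -9*i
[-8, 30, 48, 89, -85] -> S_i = Random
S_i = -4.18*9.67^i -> [-4.18, -40.42, -390.87, -3779.69, -36549.56]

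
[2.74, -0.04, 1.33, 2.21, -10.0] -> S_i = Random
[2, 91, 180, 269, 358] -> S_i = 2 + 89*i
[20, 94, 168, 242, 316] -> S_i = 20 + 74*i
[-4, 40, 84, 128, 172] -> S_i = -4 + 44*i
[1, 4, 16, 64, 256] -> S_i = 1*4^i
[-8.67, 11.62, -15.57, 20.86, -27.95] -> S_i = -8.67*(-1.34)^i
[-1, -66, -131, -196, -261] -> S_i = -1 + -65*i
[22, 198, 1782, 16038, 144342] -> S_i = 22*9^i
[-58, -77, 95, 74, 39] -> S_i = Random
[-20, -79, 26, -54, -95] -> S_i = Random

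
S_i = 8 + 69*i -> [8, 77, 146, 215, 284]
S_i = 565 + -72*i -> [565, 493, 421, 349, 277]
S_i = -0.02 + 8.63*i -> [-0.02, 8.61, 17.24, 25.87, 34.5]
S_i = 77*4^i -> [77, 308, 1232, 4928, 19712]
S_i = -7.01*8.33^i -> [-7.01, -58.39, -486.42, -4051.85, -33751.88]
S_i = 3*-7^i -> [3, -21, 147, -1029, 7203]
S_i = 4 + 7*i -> [4, 11, 18, 25, 32]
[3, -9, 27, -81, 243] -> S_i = 3*-3^i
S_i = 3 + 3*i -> [3, 6, 9, 12, 15]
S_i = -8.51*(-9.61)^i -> [-8.51, 81.78, -785.92, 7552.66, -72581.03]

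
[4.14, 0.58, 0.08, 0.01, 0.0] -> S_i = 4.14*0.14^i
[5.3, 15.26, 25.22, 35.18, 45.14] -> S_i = 5.30 + 9.96*i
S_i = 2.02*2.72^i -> [2.02, 5.49, 14.94, 40.65, 110.57]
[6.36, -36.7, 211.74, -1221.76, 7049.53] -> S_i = 6.36*(-5.77)^i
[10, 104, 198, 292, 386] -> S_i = 10 + 94*i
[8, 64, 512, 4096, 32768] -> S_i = 8*8^i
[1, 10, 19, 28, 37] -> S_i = 1 + 9*i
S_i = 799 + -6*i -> [799, 793, 787, 781, 775]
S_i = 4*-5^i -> [4, -20, 100, -500, 2500]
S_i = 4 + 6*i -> [4, 10, 16, 22, 28]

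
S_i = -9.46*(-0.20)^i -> [-9.46, 1.89, -0.38, 0.08, -0.02]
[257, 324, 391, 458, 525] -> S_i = 257 + 67*i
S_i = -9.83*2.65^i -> [-9.83, -26.05, -69.03, -182.93, -484.77]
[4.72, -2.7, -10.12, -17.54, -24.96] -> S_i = 4.72 + -7.42*i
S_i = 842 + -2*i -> [842, 840, 838, 836, 834]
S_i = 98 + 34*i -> [98, 132, 166, 200, 234]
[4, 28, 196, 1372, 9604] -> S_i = 4*7^i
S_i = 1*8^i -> [1, 8, 64, 512, 4096]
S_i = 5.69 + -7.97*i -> [5.69, -2.28, -10.25, -18.22, -26.19]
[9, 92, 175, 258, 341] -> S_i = 9 + 83*i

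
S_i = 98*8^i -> [98, 784, 6272, 50176, 401408]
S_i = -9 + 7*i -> [-9, -2, 5, 12, 19]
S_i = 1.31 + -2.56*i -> [1.31, -1.25, -3.81, -6.37, -8.93]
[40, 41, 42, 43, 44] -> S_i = 40 + 1*i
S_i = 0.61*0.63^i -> [0.61, 0.38, 0.24, 0.15, 0.1]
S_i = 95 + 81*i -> [95, 176, 257, 338, 419]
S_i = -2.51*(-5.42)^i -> [-2.51, 13.6, -73.73, 399.64, -2166.06]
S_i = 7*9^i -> [7, 63, 567, 5103, 45927]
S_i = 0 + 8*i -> [0, 8, 16, 24, 32]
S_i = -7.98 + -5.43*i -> [-7.98, -13.41, -18.84, -24.27, -29.7]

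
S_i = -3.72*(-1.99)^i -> [-3.72, 7.4, -14.73, 29.32, -58.34]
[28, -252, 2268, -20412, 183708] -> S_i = 28*-9^i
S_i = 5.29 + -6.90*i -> [5.29, -1.61, -8.51, -15.41, -22.31]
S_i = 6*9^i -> [6, 54, 486, 4374, 39366]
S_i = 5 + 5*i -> [5, 10, 15, 20, 25]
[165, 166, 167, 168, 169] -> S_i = 165 + 1*i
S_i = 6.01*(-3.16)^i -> [6.01, -18.99, 60.01, -189.64, 599.27]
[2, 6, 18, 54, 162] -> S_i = 2*3^i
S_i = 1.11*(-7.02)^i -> [1.11, -7.79, 54.7, -384.0, 2695.7]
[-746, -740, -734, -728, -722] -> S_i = -746 + 6*i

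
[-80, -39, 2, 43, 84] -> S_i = -80 + 41*i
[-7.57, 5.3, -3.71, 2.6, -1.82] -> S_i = -7.57*(-0.70)^i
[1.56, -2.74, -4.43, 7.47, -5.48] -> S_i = Random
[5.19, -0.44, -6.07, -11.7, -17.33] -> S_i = 5.19 + -5.63*i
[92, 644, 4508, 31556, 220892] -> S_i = 92*7^i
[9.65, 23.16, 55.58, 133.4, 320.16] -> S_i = 9.65*2.40^i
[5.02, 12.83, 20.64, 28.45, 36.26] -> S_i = 5.02 + 7.81*i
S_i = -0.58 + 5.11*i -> [-0.58, 4.53, 9.64, 14.75, 19.86]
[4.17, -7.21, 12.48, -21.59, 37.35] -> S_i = 4.17*(-1.73)^i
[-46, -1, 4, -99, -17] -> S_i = Random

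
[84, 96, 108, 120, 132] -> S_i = 84 + 12*i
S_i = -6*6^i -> [-6, -36, -216, -1296, -7776]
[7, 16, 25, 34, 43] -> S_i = 7 + 9*i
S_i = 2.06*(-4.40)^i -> [2.06, -9.06, 39.88, -175.48, 772.11]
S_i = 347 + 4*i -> [347, 351, 355, 359, 363]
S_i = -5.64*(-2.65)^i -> [-5.64, 14.95, -39.61, 104.96, -278.14]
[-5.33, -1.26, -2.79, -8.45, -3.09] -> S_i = Random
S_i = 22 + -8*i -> [22, 14, 6, -2, -10]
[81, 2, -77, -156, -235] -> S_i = 81 + -79*i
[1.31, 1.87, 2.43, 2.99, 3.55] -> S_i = 1.31 + 0.56*i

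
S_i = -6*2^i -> [-6, -12, -24, -48, -96]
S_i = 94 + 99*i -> [94, 193, 292, 391, 490]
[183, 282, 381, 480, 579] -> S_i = 183 + 99*i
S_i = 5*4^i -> [5, 20, 80, 320, 1280]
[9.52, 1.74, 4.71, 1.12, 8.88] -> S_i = Random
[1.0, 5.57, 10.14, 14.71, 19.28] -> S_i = 1.00 + 4.57*i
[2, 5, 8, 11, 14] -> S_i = 2 + 3*i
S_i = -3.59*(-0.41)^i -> [-3.59, 1.47, -0.6, 0.25, -0.1]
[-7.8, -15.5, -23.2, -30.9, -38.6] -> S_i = -7.80 + -7.70*i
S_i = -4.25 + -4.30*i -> [-4.25, -8.55, -12.85, -17.15, -21.45]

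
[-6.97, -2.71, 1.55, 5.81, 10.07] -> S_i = -6.97 + 4.26*i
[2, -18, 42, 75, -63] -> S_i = Random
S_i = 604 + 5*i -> [604, 609, 614, 619, 624]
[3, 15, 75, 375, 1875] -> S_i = 3*5^i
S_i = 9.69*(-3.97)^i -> [9.69, -38.47, 152.72, -606.31, 2407.05]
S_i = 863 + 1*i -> [863, 864, 865, 866, 867]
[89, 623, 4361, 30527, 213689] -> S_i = 89*7^i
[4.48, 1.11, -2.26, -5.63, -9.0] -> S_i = 4.48 + -3.37*i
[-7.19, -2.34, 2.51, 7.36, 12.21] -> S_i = -7.19 + 4.85*i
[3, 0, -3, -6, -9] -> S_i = 3 + -3*i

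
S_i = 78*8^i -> [78, 624, 4992, 39936, 319488]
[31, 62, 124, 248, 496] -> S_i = 31*2^i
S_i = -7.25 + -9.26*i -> [-7.25, -16.51, -25.77, -35.03, -44.29]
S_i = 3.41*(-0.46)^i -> [3.41, -1.57, 0.72, -0.33, 0.15]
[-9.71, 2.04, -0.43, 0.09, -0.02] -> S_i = -9.71*(-0.21)^i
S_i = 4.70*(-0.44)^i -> [4.7, -2.07, 0.91, -0.4, 0.18]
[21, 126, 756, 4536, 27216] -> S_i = 21*6^i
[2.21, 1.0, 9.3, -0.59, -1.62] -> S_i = Random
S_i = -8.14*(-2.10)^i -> [-8.14, 17.09, -35.9, 75.38, -158.31]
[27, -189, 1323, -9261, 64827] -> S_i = 27*-7^i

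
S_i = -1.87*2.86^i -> [-1.87, -5.35, -15.3, -43.75, -125.11]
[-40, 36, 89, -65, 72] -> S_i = Random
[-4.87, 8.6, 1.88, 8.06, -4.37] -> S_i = Random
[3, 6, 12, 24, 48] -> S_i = 3*2^i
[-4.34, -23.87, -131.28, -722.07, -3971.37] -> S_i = -4.34*5.50^i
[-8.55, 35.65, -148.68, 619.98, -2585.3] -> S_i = -8.55*(-4.17)^i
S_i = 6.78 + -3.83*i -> [6.78, 2.95, -0.88, -4.71, -8.54]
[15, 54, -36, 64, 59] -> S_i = Random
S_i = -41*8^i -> [-41, -328, -2624, -20992, -167936]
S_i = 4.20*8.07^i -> [4.2, 33.89, 273.52, 2207.34, 17813.26]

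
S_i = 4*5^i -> [4, 20, 100, 500, 2500]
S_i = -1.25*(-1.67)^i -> [-1.25, 2.09, -3.49, 5.82, -9.72]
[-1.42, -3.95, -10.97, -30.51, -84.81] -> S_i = -1.42*2.78^i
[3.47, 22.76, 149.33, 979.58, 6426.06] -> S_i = 3.47*6.56^i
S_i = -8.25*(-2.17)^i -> [-8.25, 17.9, -38.85, 84.3, -182.93]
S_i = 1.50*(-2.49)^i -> [1.5, -3.74, 9.3, -23.16, 57.66]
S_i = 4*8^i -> [4, 32, 256, 2048, 16384]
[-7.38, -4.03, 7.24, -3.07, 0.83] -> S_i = Random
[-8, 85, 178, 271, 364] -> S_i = -8 + 93*i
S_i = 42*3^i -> [42, 126, 378, 1134, 3402]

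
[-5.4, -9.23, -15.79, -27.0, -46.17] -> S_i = -5.40*1.71^i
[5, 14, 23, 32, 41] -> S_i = 5 + 9*i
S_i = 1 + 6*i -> [1, 7, 13, 19, 25]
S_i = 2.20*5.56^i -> [2.2, 12.23, 68.01, 378.14, 2102.43]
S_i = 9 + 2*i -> [9, 11, 13, 15, 17]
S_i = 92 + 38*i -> [92, 130, 168, 206, 244]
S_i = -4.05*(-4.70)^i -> [-4.05, 19.04, -89.46, 420.48, -1976.27]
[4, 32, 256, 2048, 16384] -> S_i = 4*8^i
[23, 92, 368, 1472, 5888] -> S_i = 23*4^i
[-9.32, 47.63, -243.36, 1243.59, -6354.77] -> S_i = -9.32*(-5.11)^i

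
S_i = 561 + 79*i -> [561, 640, 719, 798, 877]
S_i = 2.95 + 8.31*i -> [2.95, 11.26, 19.57, 27.88, 36.19]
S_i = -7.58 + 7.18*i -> [-7.58, -0.4, 6.78, 13.96, 21.14]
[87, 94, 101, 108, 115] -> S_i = 87 + 7*i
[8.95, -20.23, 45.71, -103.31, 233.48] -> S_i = 8.95*(-2.26)^i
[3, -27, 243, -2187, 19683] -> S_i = 3*-9^i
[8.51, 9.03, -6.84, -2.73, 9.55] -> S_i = Random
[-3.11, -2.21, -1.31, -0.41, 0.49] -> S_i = -3.11 + 0.90*i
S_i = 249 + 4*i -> [249, 253, 257, 261, 265]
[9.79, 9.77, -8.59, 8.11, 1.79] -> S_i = Random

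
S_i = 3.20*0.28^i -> [3.2, 0.9, 0.25, 0.07, 0.02]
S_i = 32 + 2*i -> [32, 34, 36, 38, 40]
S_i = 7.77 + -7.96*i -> [7.77, -0.19, -8.15, -16.11, -24.07]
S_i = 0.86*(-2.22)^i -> [0.86, -1.91, 4.24, -9.41, 20.89]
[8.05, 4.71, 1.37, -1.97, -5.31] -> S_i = 8.05 + -3.34*i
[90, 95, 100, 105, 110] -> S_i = 90 + 5*i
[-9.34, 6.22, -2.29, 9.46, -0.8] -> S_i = Random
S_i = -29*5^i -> [-29, -145, -725, -3625, -18125]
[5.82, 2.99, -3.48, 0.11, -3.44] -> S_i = Random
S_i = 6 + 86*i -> [6, 92, 178, 264, 350]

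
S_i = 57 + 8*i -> [57, 65, 73, 81, 89]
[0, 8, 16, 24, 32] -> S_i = 0 + 8*i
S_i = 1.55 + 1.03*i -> [1.55, 2.58, 3.61, 4.64, 5.67]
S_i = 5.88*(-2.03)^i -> [5.88, -11.94, 24.23, -49.19, 99.85]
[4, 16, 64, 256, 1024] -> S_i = 4*4^i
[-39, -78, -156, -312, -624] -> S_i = -39*2^i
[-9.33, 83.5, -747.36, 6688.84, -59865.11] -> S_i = -9.33*(-8.95)^i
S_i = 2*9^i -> [2, 18, 162, 1458, 13122]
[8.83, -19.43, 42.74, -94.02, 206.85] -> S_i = 8.83*(-2.20)^i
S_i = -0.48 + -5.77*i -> [-0.48, -6.25, -12.02, -17.79, -23.56]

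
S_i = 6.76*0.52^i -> [6.76, 3.52, 1.83, 0.95, 0.49]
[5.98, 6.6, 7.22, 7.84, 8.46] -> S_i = 5.98 + 0.62*i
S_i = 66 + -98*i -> [66, -32, -130, -228, -326]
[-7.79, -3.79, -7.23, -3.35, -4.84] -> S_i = Random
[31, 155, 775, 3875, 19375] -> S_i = 31*5^i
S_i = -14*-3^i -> [-14, 42, -126, 378, -1134]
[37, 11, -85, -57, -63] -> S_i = Random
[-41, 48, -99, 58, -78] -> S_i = Random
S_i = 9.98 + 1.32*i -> [9.98, 11.3, 12.62, 13.94, 15.26]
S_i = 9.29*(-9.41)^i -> [9.29, -87.42, 822.61, -7740.78, 72840.72]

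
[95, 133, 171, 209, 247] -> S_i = 95 + 38*i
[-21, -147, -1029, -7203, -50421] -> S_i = -21*7^i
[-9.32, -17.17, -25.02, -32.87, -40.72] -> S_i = -9.32 + -7.85*i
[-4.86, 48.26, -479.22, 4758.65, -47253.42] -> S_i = -4.86*(-9.93)^i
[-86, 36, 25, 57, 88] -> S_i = Random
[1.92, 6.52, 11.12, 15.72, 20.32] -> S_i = 1.92 + 4.60*i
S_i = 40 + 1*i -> [40, 41, 42, 43, 44]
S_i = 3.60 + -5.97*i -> [3.6, -2.37, -8.34, -14.31, -20.28]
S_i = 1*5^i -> [1, 5, 25, 125, 625]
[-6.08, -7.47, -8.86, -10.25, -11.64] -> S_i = -6.08 + -1.39*i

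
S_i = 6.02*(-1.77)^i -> [6.02, -10.66, 18.86, -33.38, 59.09]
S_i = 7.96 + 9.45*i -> [7.96, 17.41, 26.86, 36.31, 45.76]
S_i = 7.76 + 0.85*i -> [7.76, 8.61, 9.46, 10.31, 11.16]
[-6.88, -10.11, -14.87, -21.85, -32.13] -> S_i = -6.88*1.47^i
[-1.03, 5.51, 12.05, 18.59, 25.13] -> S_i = -1.03 + 6.54*i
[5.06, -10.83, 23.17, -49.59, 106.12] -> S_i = 5.06*(-2.14)^i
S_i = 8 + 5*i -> [8, 13, 18, 23, 28]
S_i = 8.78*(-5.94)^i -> [8.78, -52.15, 309.79, -1840.15, 10930.51]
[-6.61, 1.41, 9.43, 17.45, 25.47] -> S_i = -6.61 + 8.02*i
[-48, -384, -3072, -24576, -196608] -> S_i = -48*8^i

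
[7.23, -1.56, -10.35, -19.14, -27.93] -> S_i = 7.23 + -8.79*i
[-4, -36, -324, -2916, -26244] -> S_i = -4*9^i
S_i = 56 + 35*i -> [56, 91, 126, 161, 196]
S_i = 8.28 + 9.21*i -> [8.28, 17.49, 26.7, 35.91, 45.12]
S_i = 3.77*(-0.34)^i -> [3.77, -1.28, 0.44, -0.15, 0.05]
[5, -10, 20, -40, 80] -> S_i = 5*-2^i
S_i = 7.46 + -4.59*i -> [7.46, 2.87, -1.72, -6.31, -10.9]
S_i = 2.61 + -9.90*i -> [2.61, -7.29, -17.19, -27.09, -36.99]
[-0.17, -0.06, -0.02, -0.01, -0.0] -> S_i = -0.17*0.37^i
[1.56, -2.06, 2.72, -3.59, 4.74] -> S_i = 1.56*(-1.32)^i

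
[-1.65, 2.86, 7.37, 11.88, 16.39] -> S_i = -1.65 + 4.51*i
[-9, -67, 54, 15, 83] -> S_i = Random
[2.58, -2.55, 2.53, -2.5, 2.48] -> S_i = 2.58*(-0.99)^i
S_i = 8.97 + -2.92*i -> [8.97, 6.05, 3.13, 0.21, -2.71]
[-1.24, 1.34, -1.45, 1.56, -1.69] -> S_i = -1.24*(-1.08)^i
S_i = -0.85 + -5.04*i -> [-0.85, -5.89, -10.93, -15.97, -21.01]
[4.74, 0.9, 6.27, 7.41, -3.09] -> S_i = Random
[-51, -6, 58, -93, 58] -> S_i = Random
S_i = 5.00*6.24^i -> [5.0, 31.2, 194.69, 1214.85, 7580.68]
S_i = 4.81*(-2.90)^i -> [4.81, -13.95, 40.45, -117.31, 340.2]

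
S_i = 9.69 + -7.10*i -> [9.69, 2.59, -4.51, -11.61, -18.71]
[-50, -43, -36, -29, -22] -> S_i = -50 + 7*i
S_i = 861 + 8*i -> [861, 869, 877, 885, 893]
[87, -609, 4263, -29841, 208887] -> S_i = 87*-7^i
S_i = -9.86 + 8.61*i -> [-9.86, -1.25, 7.36, 15.97, 24.58]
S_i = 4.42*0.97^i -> [4.42, 4.29, 4.16, 4.03, 3.91]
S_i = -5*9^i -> [-5, -45, -405, -3645, -32805]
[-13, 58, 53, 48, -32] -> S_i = Random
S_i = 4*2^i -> [4, 8, 16, 32, 64]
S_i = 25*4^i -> [25, 100, 400, 1600, 6400]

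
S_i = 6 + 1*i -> [6, 7, 8, 9, 10]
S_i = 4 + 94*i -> [4, 98, 192, 286, 380]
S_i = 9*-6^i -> [9, -54, 324, -1944, 11664]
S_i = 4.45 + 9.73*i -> [4.45, 14.18, 23.91, 33.64, 43.37]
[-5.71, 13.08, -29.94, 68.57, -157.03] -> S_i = -5.71*(-2.29)^i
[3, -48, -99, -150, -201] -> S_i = 3 + -51*i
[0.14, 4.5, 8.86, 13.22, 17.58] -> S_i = 0.14 + 4.36*i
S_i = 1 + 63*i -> [1, 64, 127, 190, 253]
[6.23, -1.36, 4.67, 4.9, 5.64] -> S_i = Random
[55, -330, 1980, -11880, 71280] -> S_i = 55*-6^i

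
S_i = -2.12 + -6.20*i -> [-2.12, -8.32, -14.52, -20.72, -26.92]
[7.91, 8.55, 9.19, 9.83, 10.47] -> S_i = 7.91 + 0.64*i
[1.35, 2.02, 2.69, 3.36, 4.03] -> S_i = 1.35 + 0.67*i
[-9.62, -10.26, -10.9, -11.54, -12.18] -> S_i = -9.62 + -0.64*i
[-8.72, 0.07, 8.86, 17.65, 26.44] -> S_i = -8.72 + 8.79*i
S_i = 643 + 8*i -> [643, 651, 659, 667, 675]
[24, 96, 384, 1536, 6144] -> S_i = 24*4^i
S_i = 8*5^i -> [8, 40, 200, 1000, 5000]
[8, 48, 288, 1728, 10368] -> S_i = 8*6^i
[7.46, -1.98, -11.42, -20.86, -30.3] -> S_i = 7.46 + -9.44*i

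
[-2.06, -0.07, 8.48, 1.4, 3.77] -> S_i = Random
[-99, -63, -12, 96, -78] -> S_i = Random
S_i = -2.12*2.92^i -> [-2.12, -6.19, -18.08, -52.78, -154.12]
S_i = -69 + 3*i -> [-69, -66, -63, -60, -57]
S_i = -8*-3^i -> [-8, 24, -72, 216, -648]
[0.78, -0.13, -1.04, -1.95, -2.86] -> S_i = 0.78 + -0.91*i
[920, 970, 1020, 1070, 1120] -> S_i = 920 + 50*i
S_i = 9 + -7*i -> [9, 2, -5, -12, -19]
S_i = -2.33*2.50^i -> [-2.33, -5.82, -14.56, -36.41, -91.02]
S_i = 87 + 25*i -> [87, 112, 137, 162, 187]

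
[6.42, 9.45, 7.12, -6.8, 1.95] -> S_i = Random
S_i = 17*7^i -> [17, 119, 833, 5831, 40817]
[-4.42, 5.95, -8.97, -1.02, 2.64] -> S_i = Random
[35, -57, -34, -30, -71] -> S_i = Random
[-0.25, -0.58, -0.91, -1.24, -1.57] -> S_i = -0.25 + -0.33*i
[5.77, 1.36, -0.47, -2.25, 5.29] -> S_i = Random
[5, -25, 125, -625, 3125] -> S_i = 5*-5^i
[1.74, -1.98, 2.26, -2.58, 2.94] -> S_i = 1.74*(-1.14)^i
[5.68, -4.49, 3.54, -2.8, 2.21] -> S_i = 5.68*(-0.79)^i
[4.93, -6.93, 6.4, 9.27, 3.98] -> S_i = Random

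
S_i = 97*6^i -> [97, 582, 3492, 20952, 125712]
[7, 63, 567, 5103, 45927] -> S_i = 7*9^i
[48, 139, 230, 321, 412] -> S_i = 48 + 91*i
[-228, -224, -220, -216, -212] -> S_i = -228 + 4*i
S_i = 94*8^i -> [94, 752, 6016, 48128, 385024]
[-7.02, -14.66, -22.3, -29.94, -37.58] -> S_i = -7.02 + -7.64*i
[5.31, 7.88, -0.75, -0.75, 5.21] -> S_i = Random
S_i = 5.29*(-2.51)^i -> [5.29, -13.28, 33.33, -83.65, 209.97]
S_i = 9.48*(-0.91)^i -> [9.48, -8.63, 7.85, -7.14, 6.5]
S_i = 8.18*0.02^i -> [8.18, 0.16, 0.0, 0.0, 0.0]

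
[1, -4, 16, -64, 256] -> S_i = 1*-4^i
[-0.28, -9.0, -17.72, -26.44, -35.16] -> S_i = -0.28 + -8.72*i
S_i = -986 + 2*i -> [-986, -984, -982, -980, -978]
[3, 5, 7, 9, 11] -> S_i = 3 + 2*i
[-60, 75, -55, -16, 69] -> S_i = Random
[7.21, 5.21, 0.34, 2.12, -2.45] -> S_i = Random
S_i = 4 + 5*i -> [4, 9, 14, 19, 24]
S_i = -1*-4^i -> [-1, 4, -16, 64, -256]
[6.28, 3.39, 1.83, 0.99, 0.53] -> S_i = 6.28*0.54^i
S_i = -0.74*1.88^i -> [-0.74, -1.39, -2.62, -4.92, -9.24]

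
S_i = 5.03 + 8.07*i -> [5.03, 13.1, 21.17, 29.24, 37.31]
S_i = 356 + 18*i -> [356, 374, 392, 410, 428]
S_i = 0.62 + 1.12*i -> [0.62, 1.74, 2.86, 3.98, 5.1]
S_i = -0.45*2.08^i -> [-0.45, -0.94, -1.95, -4.05, -8.42]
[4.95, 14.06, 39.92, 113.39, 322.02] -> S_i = 4.95*2.84^i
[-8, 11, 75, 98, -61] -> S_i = Random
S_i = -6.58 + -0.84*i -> [-6.58, -7.42, -8.26, -9.1, -9.94]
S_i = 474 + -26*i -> [474, 448, 422, 396, 370]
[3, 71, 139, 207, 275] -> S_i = 3 + 68*i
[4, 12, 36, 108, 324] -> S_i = 4*3^i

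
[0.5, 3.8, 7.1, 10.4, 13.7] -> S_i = 0.50 + 3.30*i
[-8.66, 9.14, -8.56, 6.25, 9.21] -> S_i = Random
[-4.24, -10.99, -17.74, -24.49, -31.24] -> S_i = -4.24 + -6.75*i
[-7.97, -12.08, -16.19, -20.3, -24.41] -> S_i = -7.97 + -4.11*i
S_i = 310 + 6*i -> [310, 316, 322, 328, 334]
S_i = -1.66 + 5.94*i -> [-1.66, 4.28, 10.22, 16.16, 22.1]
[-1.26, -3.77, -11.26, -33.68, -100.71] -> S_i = -1.26*2.99^i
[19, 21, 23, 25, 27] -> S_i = 19 + 2*i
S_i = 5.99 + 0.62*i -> [5.99, 6.61, 7.23, 7.85, 8.47]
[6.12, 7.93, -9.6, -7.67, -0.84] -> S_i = Random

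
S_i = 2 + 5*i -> [2, 7, 12, 17, 22]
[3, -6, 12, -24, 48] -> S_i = 3*-2^i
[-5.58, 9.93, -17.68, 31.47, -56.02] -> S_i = -5.58*(-1.78)^i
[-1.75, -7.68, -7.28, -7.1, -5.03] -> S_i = Random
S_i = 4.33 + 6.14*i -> [4.33, 10.47, 16.61, 22.75, 28.89]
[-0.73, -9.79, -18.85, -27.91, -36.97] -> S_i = -0.73 + -9.06*i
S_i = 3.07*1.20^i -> [3.07, 3.68, 4.42, 5.3, 6.37]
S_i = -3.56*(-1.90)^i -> [-3.56, 6.76, -12.85, 24.42, -46.39]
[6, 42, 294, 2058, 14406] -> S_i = 6*7^i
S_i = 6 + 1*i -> [6, 7, 8, 9, 10]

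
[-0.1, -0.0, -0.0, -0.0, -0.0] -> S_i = -0.10*0.03^i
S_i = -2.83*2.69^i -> [-2.83, -7.61, -20.48, -55.09, -148.18]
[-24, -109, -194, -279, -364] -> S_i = -24 + -85*i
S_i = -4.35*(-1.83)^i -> [-4.35, 7.96, -14.57, 26.66, -48.79]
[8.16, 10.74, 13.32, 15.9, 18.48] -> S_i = 8.16 + 2.58*i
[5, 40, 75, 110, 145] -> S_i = 5 + 35*i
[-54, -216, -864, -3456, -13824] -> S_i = -54*4^i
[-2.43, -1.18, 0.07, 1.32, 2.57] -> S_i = -2.43 + 1.25*i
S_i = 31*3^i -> [31, 93, 279, 837, 2511]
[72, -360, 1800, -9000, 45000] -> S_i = 72*-5^i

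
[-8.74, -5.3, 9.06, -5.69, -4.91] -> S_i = Random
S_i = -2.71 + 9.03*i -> [-2.71, 6.32, 15.35, 24.38, 33.41]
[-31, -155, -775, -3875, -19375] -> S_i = -31*5^i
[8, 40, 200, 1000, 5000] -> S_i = 8*5^i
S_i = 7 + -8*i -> [7, -1, -9, -17, -25]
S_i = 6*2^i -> [6, 12, 24, 48, 96]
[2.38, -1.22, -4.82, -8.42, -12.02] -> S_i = 2.38 + -3.60*i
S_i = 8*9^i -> [8, 72, 648, 5832, 52488]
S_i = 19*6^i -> [19, 114, 684, 4104, 24624]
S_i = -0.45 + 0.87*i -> [-0.45, 0.42, 1.29, 2.16, 3.03]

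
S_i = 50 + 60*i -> [50, 110, 170, 230, 290]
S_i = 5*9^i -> [5, 45, 405, 3645, 32805]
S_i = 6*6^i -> [6, 36, 216, 1296, 7776]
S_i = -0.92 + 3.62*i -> [-0.92, 2.7, 6.32, 9.94, 13.56]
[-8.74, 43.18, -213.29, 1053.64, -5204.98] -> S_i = -8.74*(-4.94)^i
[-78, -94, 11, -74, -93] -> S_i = Random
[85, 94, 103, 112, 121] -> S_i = 85 + 9*i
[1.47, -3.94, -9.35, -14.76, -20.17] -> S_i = 1.47 + -5.41*i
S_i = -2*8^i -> [-2, -16, -128, -1024, -8192]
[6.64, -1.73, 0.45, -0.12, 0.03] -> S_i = 6.64*(-0.26)^i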